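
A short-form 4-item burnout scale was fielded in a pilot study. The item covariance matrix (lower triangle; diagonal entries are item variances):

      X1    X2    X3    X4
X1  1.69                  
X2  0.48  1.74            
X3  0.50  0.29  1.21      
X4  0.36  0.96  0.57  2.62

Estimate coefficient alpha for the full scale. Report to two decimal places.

sum of item variances = 1.69 + 1.74 + 1.21 + 2.62 = 7.26
Sum of the distinct covariances = 3.16
σ²_T = 7.26 + 2 × 3.16 = 13.58
α = (k/(k−1))·(1 − sum of item variances/σ²_T) = (4/3)·(1 − 7.26/13.58) = 0.62

α = 0.62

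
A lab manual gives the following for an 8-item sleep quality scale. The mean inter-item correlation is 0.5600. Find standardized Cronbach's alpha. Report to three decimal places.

Standardized α = k·r̄ / (1 + (k−1)·r̄) = 8 × 0.5600 / (1 + 7 × 0.5600)
  = 4.4800 / 4.9200 = 0.911

standardized Cronbach's alpha = 0.911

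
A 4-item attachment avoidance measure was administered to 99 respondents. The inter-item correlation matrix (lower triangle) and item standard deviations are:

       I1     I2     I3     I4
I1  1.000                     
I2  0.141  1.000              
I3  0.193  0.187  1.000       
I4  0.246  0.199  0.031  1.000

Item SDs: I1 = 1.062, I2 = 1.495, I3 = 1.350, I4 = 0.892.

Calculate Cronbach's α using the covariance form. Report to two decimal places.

α = 0.43

Σσ²ᵢ = 1.062² + 1.495² + 1.350² + 0.892² = 5.9810
Covariances σ_ij = r_ij · s_i · s_j:
  σ(I1,I2) = 0.141 × 1.062 × 1.495 = 0.2239
  σ(I1,I3) = 0.193 × 1.062 × 1.350 = 0.2767
  σ(I1,I4) = 0.246 × 1.062 × 0.892 = 0.2330
  σ(I2,I3) = 0.187 × 1.495 × 1.350 = 0.3774
  σ(I2,I4) = 0.199 × 1.495 × 0.892 = 0.2654
  σ(I3,I4) = 0.031 × 1.350 × 0.892 = 0.0373
σ²_T = Σσ²ᵢ + 2·Σσ_ij = 5.9810 + 2 × 1.4137 = 8.8084
α = (4/3)·(1 − 5.9810/8.8084) = 0.43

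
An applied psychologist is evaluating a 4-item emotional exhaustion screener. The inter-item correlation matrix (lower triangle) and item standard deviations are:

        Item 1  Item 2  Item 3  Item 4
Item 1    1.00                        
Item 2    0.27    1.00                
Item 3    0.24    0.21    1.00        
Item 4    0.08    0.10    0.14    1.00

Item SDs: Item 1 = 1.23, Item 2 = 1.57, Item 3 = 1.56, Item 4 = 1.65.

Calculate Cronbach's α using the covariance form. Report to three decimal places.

α = 0.444

Σσ²ᵢ = 1.23² + 1.57² + 1.56² + 1.65² = 9.1339
Covariances σ_ij = r_ij · s_i · s_j:
  σ(Item 1,Item 2) = 0.27 × 1.23 × 1.57 = 0.5214
  σ(Item 1,Item 3) = 0.24 × 1.23 × 1.56 = 0.4605
  σ(Item 1,Item 4) = 0.08 × 1.23 × 1.65 = 0.1624
  σ(Item 2,Item 3) = 0.21 × 1.57 × 1.56 = 0.5143
  σ(Item 2,Item 4) = 0.10 × 1.57 × 1.65 = 0.2591
  σ(Item 3,Item 4) = 0.14 × 1.56 × 1.65 = 0.3604
σ²_T = Σσ²ᵢ + 2·Σσ_ij = 9.1339 + 2 × 2.2781 = 13.6901
α = (4/3)·(1 − 9.1339/13.6901) = 0.444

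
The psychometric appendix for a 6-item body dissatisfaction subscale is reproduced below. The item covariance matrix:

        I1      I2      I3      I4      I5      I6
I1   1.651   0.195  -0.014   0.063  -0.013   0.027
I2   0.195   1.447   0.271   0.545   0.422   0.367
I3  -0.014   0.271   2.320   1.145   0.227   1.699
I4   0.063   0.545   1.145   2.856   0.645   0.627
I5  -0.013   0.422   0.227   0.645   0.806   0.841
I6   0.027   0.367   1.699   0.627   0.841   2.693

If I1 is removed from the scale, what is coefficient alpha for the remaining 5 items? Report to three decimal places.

Remaining items: I2, I3, I4, I5, I6 (k = 5).
Σσ²ᵢ = 1.447 + 2.320 + 2.856 + 0.806 + 2.693 = 10.122
σ²_T = 10.122 + 2 × 6.789 = 23.700
α (item deleted) = (5/4)·(1 − 10.122/23.700) = 0.716

α = 0.716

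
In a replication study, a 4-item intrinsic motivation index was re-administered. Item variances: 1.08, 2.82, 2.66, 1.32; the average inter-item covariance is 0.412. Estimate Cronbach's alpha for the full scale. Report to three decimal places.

Σσᵢ² = 1.08 + 2.82 + 2.66 + 1.32 = 7.88
Sum of the 6 distinct covariances = 6 × 0.412 = 2.472
Var(T) = Σσᵢ² + 2·Σcov = 7.88 + 2 × 2.472 = 12.824
α = (4/3)·(1 − 7.88/12.824) = 0.514

α = 0.514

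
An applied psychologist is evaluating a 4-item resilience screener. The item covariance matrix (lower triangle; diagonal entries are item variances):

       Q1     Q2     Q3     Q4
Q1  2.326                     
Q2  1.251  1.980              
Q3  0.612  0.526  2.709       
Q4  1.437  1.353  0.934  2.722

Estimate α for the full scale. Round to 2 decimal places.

ΣVar(i) = 2.326 + 1.980 + 2.709 + 2.722 = 9.737
Sum of the distinct covariances = 6.113
total variance = 9.737 + 2 × 6.113 = 21.963
α = (k/(k−1))·(1 − ΣVar(i)/total variance) = (4/3)·(1 − 9.737/21.963) = 0.74

α = 0.74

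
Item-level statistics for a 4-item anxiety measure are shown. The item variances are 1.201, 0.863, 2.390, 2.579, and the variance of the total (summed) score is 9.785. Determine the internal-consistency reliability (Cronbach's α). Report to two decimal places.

sum of item variances = 1.201 + 0.863 + 2.390 + 2.579 = 7.033
α = (k/(k−1))·(1 − sum of item variances/σ²_total) = (4/3)·(1 − 7.033/9.785) = 0.37

α = 0.37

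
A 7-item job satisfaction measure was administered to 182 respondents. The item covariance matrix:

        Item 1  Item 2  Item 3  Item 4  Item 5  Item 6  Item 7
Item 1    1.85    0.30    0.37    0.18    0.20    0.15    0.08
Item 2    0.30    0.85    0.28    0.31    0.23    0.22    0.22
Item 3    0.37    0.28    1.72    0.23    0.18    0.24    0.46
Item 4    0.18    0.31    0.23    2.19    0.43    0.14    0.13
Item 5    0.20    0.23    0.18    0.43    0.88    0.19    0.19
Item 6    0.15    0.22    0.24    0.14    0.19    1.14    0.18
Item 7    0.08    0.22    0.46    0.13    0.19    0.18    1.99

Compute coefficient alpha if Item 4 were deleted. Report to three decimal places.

coefficient alpha = 0.544

Remaining items: Item 1, Item 2, Item 3, Item 5, Item 6, Item 7 (k = 6).
Σσᵢ² = 1.85 + 0.85 + 1.72 + 0.88 + 1.14 + 1.99 = 8.43
total variance = 8.43 + 2 × 3.49 = 15.41
α (item deleted) = (6/5)·(1 − 8.43/15.41) = 0.544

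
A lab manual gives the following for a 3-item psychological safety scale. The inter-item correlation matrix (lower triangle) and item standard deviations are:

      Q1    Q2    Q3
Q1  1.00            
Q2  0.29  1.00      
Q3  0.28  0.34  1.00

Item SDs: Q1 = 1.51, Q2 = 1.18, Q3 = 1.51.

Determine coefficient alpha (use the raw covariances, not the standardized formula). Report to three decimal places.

Σσ²ᵢ = 1.51² + 1.18² + 1.51² = 5.9526
Covariances σ_ij = r_ij · s_i · s_j:
  σ(Q1,Q2) = 0.29 × 1.51 × 1.18 = 0.5167
  σ(Q1,Q3) = 0.28 × 1.51 × 1.51 = 0.6384
  σ(Q2,Q3) = 0.34 × 1.18 × 1.51 = 0.6058
σ²_T = Σσ²ᵢ + 2·Σσ_ij = 5.9526 + 2 × 1.7609 = 9.4744
α = (3/2)·(1 − 5.9526/9.4744) = 0.558

coefficient alpha = 0.558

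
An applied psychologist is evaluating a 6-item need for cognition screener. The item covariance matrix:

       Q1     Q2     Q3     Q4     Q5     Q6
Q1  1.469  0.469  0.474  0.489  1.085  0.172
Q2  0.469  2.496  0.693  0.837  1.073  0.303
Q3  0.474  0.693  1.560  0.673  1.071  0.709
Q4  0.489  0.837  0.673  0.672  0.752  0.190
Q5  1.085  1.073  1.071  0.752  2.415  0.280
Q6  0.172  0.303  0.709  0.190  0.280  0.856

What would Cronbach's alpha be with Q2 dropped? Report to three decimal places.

Remaining items: Q1, Q3, Q4, Q5, Q6 (k = 5).
sum of item variances = 1.469 + 1.560 + 0.672 + 2.415 + 0.856 = 6.972
total variance = 6.972 + 2 × 5.895 = 18.762
α (item deleted) = (5/4)·(1 − 6.972/18.762) = 0.785

Cronbach's alpha = 0.785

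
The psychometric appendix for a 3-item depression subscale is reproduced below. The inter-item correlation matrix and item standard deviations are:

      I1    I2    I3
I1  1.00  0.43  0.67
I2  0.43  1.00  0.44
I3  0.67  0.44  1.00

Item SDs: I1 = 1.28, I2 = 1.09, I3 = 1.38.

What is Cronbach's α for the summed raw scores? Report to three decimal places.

α = 0.762

Σσ²ᵢ = 1.28² + 1.09² + 1.38² = 4.7309
Covariances σ_ij = r_ij · s_i · s_j:
  σ(I1,I2) = 0.43 × 1.28 × 1.09 = 0.5999
  σ(I1,I3) = 0.67 × 1.28 × 1.38 = 1.1835
  σ(I2,I3) = 0.44 × 1.09 × 1.38 = 0.6618
σ²_T = Σσ²ᵢ + 2·Σσ_ij = 4.7309 + 2 × 2.4452 = 9.6213
α = (3/2)·(1 − 4.7309/9.6213) = 0.762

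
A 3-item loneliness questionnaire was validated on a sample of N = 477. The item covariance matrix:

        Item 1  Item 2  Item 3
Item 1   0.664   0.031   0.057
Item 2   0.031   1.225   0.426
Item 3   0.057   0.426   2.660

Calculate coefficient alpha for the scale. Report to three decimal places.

Σσᵢ² = 0.664 + 1.225 + 2.660 = 4.549
Sum of off-diagonal covariances = 0.514
σ²_T = 4.549 + 2 × 0.514 = 5.577
α = (k/(k−1))·(1 − Σσᵢ²/σ²_T) = (3/2)·(1 − 4.549/5.577) = 0.276

coefficient alpha = 0.276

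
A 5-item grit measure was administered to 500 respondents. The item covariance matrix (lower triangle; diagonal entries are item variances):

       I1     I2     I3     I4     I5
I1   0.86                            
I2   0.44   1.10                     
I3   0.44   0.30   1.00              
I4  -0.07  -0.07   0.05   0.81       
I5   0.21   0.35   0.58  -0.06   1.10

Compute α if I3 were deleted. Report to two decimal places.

Remaining items: I1, I2, I4, I5 (k = 4).
sum of item variances = 0.86 + 1.10 + 0.81 + 1.10 = 3.87
Var(T) = 3.87 + 2 × 0.80 = 5.47
α (item deleted) = (4/3)·(1 − 3.87/5.47) = 0.39

α = 0.39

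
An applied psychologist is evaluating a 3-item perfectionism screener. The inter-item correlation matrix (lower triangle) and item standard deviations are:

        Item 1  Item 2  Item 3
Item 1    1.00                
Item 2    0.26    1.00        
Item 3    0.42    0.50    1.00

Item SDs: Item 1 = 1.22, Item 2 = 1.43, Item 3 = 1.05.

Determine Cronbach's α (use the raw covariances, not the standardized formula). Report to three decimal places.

Σσ²ᵢ = 1.22² + 1.43² + 1.05² = 4.6358
Covariances σ_ij = r_ij · s_i · s_j:
  σ(Item 1,Item 2) = 0.26 × 1.22 × 1.43 = 0.4536
  σ(Item 1,Item 3) = 0.42 × 1.22 × 1.05 = 0.5380
  σ(Item 2,Item 3) = 0.50 × 1.43 × 1.05 = 0.7508
σ²_T = Σσ²ᵢ + 2·Σσ_ij = 4.6358 + 2 × 1.7424 = 8.1206
α = (3/2)·(1 − 4.6358/8.1206) = 0.644

Cronbach's α = 0.644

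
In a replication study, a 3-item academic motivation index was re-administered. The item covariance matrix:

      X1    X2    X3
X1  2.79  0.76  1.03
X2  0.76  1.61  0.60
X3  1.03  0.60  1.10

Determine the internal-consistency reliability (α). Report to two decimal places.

α = 0.70

sum of item variances = 2.79 + 1.61 + 1.10 = 5.50
Sum of the distinct covariances = 2.39
σ²_total = 5.50 + 2 × 2.39 = 10.28
α = (k/(k−1))·(1 − sum of item variances/σ²_total) = (3/2)·(1 − 5.50/10.28) = 0.70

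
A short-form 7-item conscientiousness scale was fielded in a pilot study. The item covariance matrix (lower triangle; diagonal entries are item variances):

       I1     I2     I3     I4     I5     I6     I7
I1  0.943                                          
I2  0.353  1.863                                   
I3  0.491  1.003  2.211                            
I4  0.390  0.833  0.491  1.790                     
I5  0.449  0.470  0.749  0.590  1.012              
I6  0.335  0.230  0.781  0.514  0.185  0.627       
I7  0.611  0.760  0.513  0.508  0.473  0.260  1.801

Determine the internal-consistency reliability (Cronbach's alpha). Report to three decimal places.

Cronbach's alpha = 0.796

Σσ²ᵢ = 0.943 + 1.863 + 2.211 + 1.790 + 1.012 + 0.627 + 1.801 = 10.247
Sum of off-diagonal covariances = 10.989
σ²_total = 10.247 + 2 × 10.989 = 32.225
α = (k/(k−1))·(1 − Σσ²ᵢ/σ²_total) = (7/6)·(1 − 10.247/32.225) = 0.796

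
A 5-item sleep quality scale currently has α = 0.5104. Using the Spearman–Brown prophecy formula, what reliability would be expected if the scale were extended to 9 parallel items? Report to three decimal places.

Length factor m = 9/5 = 1.8000
α' = m·α / (1 + (m−1)·α)
   = 9/5 × 0.5104 / (1 + (9/5 − 1) × 0.5104)
   = 0.9187 / 1.4083 = 0.652

predicted reliability = 0.652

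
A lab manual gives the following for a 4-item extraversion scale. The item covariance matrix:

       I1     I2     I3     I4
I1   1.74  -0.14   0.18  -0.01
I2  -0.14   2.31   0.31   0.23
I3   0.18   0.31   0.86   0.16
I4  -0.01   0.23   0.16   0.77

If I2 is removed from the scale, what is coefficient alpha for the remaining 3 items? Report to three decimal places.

coefficient alpha = 0.246

Remaining items: I1, I3, I4 (k = 3).
ΣVar(i) = 1.74 + 0.86 + 0.77 = 3.37
Var(T) = 3.37 + 2 × 0.33 = 4.03
α (item deleted) = (3/2)·(1 − 3.37/4.03) = 0.246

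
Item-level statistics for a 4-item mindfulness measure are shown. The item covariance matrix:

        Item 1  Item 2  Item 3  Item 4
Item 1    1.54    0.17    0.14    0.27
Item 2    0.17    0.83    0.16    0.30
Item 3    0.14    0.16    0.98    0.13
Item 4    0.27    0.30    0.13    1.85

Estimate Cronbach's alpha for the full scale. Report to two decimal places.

Cronbach's alpha = 0.41

sum of item variances = 1.54 + 0.83 + 0.98 + 1.85 = 5.20
Sum of off-diagonal covariances = 1.17
total variance = 5.20 + 2 × 1.17 = 7.54
α = (k/(k−1))·(1 − sum of item variances/total variance) = (4/3)·(1 − 5.20/7.54) = 0.41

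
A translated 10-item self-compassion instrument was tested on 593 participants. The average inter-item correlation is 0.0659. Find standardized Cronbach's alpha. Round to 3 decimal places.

α = 0.414

Standardized α = k·r̄ / (1 + (k−1)·r̄) = 10 × 0.0659 / (1 + 9 × 0.0659)
  = 0.6590 / 1.5931 = 0.414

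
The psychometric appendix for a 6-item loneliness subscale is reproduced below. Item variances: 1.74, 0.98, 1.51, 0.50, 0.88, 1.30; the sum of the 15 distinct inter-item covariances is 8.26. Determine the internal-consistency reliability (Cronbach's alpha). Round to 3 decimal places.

Σσ²ᵢ = 1.74 + 0.98 + 1.51 + 0.50 + 0.88 + 1.30 = 6.91
Sum of distinct covariances = 8.26
total variance = Σσ²ᵢ + 2·Σcov = 6.91 + 2 × 8.26 = 23.43
α = (6/5)·(1 − 6.91/23.43) = 0.846

α = 0.846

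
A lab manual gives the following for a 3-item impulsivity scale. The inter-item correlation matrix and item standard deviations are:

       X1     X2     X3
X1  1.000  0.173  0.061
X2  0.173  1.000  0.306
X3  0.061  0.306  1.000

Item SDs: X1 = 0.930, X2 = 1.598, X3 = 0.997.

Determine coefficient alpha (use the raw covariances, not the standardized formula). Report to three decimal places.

coefficient alpha = 0.400

Σσ²ᵢ = 0.930² + 1.598² + 0.997² = 4.4125
Covariances σ_ij = r_ij · s_i · s_j:
  σ(X1,X2) = 0.173 × 0.930 × 1.598 = 0.2571
  σ(X1,X3) = 0.061 × 0.930 × 0.997 = 0.0566
  σ(X2,X3) = 0.306 × 1.598 × 0.997 = 0.4875
σ²_T = Σσ²ᵢ + 2·Σσ_ij = 4.4125 + 2 × 0.8012 = 6.0149
α = (3/2)·(1 − 4.4125/6.0149) = 0.400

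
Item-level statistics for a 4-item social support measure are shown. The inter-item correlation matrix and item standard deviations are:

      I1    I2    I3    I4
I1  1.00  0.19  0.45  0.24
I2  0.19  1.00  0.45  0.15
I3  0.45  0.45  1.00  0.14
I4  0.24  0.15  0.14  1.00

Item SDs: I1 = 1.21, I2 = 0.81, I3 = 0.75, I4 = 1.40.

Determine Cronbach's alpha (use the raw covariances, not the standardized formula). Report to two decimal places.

Σσ²ᵢ = 1.21² + 0.81² + 0.75² + 1.40² = 4.6427
Covariances σ_ij = r_ij · s_i · s_j:
  σ(I1,I2) = 0.19 × 1.21 × 0.81 = 0.1862
  σ(I1,I3) = 0.45 × 1.21 × 0.75 = 0.4084
  σ(I1,I4) = 0.24 × 1.21 × 1.40 = 0.4066
  σ(I2,I3) = 0.45 × 0.81 × 0.75 = 0.2734
  σ(I2,I4) = 0.15 × 0.81 × 1.40 = 0.1701
  σ(I3,I4) = 0.14 × 0.75 × 1.40 = 0.1470
σ²_T = Σσ²ᵢ + 2·Σσ_ij = 4.6427 + 2 × 1.5917 = 7.8261
α = (4/3)·(1 − 4.6427/7.8261) = 0.54

α = 0.54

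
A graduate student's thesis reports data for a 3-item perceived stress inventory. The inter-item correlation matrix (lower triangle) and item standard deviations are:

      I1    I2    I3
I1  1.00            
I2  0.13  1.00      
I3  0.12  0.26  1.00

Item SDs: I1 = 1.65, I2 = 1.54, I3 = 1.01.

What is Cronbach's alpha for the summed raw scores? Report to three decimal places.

Σσ²ᵢ = 1.65² + 1.54² + 1.01² = 6.1142
Covariances σ_ij = r_ij · s_i · s_j:
  σ(I1,I2) = 0.13 × 1.65 × 1.54 = 0.3303
  σ(I1,I3) = 0.12 × 1.65 × 1.01 = 0.2000
  σ(I2,I3) = 0.26 × 1.54 × 1.01 = 0.4044
σ²_T = Σσ²ᵢ + 2·Σσ_ij = 6.1142 + 2 × 0.9347 = 7.9836
α = (3/2)·(1 − 6.1142/7.9836) = 0.351

Cronbach's alpha = 0.351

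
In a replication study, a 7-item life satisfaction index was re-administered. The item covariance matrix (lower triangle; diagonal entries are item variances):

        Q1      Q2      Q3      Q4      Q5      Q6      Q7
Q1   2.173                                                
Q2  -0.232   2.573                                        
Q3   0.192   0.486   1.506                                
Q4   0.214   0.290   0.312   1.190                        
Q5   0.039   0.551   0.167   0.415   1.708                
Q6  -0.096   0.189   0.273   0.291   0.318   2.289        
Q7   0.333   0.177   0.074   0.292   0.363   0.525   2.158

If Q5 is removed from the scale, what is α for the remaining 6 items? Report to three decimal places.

Remaining items: Q1, Q2, Q3, Q4, Q6, Q7 (k = 6).
Σσᵢ² = 2.173 + 2.573 + 1.506 + 1.190 + 2.289 + 2.158 = 11.889
total variance = 11.889 + 2 × 3.320 = 18.529
α (item deleted) = (6/5)·(1 − 11.889/18.529) = 0.430

α = 0.430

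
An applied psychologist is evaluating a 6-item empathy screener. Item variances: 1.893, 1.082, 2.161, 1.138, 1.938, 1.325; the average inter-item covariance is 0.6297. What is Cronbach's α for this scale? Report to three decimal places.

α = 0.797

Σσᵢ² = 1.893 + 1.082 + 2.161 + 1.138 + 1.938 + 1.325 = 9.537
Sum of the 15 distinct covariances = 15 × 0.6297 = 9.4455
Var(T) = Σσᵢ² + 2·Σcov = 9.537 + 2 × 9.4455 = 28.4280
α = (6/5)·(1 − 9.537/28.4280) = 0.797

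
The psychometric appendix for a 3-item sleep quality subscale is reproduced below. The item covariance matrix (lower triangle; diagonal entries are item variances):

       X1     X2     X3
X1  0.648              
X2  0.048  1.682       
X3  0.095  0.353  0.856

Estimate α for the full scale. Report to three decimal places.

sum of item variances = 0.648 + 1.682 + 0.856 = 3.186
Σ_{i<j} σ_ij = 0.496
σ²_total = 3.186 + 2 × 0.496 = 4.178
α = (k/(k−1))·(1 − sum of item variances/σ²_total) = (3/2)·(1 − 3.186/4.178) = 0.356

α = 0.356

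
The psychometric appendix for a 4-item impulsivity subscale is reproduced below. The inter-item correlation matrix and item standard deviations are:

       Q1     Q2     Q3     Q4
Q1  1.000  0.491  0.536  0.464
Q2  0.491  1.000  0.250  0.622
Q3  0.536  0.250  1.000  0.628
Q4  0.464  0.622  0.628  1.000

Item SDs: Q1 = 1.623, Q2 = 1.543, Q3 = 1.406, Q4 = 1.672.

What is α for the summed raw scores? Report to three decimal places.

Σσ²ᵢ = 1.623² + 1.543² + 1.406² + 1.672² = 9.7874
Covariances σ_ij = r_ij · s_i · s_j:
  σ(Q1,Q2) = 0.491 × 1.623 × 1.543 = 1.2296
  σ(Q1,Q3) = 0.536 × 1.623 × 1.406 = 1.2231
  σ(Q1,Q4) = 0.464 × 1.623 × 1.672 = 1.2591
  σ(Q2,Q3) = 0.250 × 1.543 × 1.406 = 0.5424
  σ(Q2,Q4) = 0.622 × 1.543 × 1.672 = 1.6047
  σ(Q3,Q4) = 0.628 × 1.406 × 1.672 = 1.4763
σ²_T = Σσ²ᵢ + 2·Σσ_ij = 9.7874 + 2 × 7.3352 = 24.4578
α = (4/3)·(1 − 9.7874/24.4578) = 0.800

α = 0.800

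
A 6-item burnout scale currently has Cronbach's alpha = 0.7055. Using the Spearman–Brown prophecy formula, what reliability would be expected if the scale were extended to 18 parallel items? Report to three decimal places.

predicted reliability = 0.878

Length factor m = 18/6 = 3.0000
α' = m·α / (1 + (m−1)·α)
   = 18/6 × 0.7055 / (1 + (18/6 − 1) × 0.7055)
   = 2.1165 / 2.4110 = 0.878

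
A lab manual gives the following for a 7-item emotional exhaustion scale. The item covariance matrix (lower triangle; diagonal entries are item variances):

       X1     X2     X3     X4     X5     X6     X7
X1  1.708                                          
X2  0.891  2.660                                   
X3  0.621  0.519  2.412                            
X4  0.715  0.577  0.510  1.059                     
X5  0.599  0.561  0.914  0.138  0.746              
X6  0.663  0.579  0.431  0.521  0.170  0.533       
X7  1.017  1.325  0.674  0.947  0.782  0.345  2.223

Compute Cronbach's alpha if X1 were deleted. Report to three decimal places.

Cronbach's alpha = 0.781

Remaining items: X2, X3, X4, X5, X6, X7 (k = 6).
sum of item variances = 2.660 + 2.412 + 1.059 + 0.746 + 0.533 + 2.223 = 9.633
Var(T) = 9.633 + 2 × 8.993 = 27.619
α (item deleted) = (6/5)·(1 − 9.633/27.619) = 0.781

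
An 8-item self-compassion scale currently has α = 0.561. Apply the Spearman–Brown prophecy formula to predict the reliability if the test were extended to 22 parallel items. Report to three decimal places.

predicted reliability = 0.778

Length factor m = 22/8 = 2.7500
α' = m·α / (1 + (m−1)·α)
   = 22/8 × 0.561 / (1 + (22/8 − 1) × 0.561)
   = 1.5428 / 1.9818 = 0.778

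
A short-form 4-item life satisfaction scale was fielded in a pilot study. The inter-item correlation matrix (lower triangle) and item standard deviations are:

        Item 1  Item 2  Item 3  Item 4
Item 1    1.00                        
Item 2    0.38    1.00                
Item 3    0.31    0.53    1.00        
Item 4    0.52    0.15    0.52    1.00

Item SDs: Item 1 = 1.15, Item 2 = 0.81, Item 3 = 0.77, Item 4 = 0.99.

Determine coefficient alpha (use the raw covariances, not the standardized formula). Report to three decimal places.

coefficient alpha = 0.717

Σσ²ᵢ = 1.15² + 0.81² + 0.77² + 0.99² = 3.5516
Covariances σ_ij = r_ij · s_i · s_j:
  σ(Item 1,Item 2) = 0.38 × 1.15 × 0.81 = 0.3540
  σ(Item 1,Item 3) = 0.31 × 1.15 × 0.77 = 0.2745
  σ(Item 1,Item 4) = 0.52 × 1.15 × 0.99 = 0.5920
  σ(Item 2,Item 3) = 0.53 × 0.81 × 0.77 = 0.3306
  σ(Item 2,Item 4) = 0.15 × 0.81 × 0.99 = 0.1203
  σ(Item 3,Item 4) = 0.52 × 0.77 × 0.99 = 0.3964
σ²_T = Σσ²ᵢ + 2·Σσ_ij = 3.5516 + 2 × 2.0678 = 7.6872
α = (4/3)·(1 − 3.5516/7.6872) = 0.717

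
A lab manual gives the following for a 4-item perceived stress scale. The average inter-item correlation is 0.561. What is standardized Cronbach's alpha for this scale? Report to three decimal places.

standardized Cronbach's alpha = 0.836

Standardized α = k·r̄ / (1 + (k−1)·r̄) = 4 × 0.561 / (1 + 3 × 0.561)
  = 2.2440 / 2.6830 = 0.836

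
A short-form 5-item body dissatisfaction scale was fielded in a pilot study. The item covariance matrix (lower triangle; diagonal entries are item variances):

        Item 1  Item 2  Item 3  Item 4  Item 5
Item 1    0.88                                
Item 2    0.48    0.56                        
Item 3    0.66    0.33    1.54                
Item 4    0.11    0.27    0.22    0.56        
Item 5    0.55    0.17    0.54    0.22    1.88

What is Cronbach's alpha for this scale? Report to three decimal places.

sum of item variances = 0.88 + 0.56 + 1.54 + 0.56 + 1.88 = 5.42
Σ_{i<j} σ_ij = 3.55
total variance = 5.42 + 2 × 3.55 = 12.52
α = (k/(k−1))·(1 − sum of item variances/total variance) = (5/4)·(1 − 5.42/12.52) = 0.709

α = 0.709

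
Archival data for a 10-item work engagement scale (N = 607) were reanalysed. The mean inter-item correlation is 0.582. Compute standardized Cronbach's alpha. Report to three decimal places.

standardized Cronbach's alpha = 0.933

Standardized α = k·r̄ / (1 + (k−1)·r̄) = 10 × 0.582 / (1 + 9 × 0.582)
  = 5.8200 / 6.2380 = 0.933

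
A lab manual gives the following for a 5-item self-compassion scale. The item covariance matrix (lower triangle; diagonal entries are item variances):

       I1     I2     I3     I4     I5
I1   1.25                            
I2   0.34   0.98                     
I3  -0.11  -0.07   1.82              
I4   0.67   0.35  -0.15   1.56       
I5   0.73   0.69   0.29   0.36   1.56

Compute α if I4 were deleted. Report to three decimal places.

Remaining items: I1, I2, I3, I5 (k = 4).
sum of item variances = 1.25 + 0.98 + 1.82 + 1.56 = 5.61
σ²_total = 5.61 + 2 × 1.87 = 9.35
α (item deleted) = (4/3)·(1 − 5.61/9.35) = 0.533

α = 0.533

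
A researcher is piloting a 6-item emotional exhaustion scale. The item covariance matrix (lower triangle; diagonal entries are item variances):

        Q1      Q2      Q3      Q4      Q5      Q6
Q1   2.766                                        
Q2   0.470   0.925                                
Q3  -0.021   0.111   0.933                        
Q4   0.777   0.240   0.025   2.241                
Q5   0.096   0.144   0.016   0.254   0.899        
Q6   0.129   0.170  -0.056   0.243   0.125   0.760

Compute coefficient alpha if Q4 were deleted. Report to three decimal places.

Remaining items: Q1, Q2, Q3, Q5, Q6 (k = 5).
sum of item variances = 2.766 + 0.925 + 0.933 + 0.899 + 0.760 = 6.283
total variance = 6.283 + 2 × 1.184 = 8.651
α (item deleted) = (5/4)·(1 − 6.283/8.651) = 0.342

coefficient alpha = 0.342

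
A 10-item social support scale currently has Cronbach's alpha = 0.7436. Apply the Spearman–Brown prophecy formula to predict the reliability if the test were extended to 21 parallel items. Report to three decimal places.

Length factor m = 21/10 = 2.1000
α' = m·α / (1 + (m−1)·α)
   = 21/10 × 0.7436 / (1 + (21/10 − 1) × 0.7436)
   = 1.5616 / 1.8180 = 0.859

predicted reliability = 0.859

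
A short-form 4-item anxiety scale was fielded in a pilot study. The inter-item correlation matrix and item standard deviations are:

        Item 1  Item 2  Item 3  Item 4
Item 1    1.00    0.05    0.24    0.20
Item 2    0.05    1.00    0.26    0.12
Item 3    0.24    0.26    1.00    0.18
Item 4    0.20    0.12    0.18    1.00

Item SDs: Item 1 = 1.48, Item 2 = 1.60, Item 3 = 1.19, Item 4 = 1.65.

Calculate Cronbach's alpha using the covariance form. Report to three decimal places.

α = 0.441

Σσ²ᵢ = 1.48² + 1.60² + 1.19² + 1.65² = 8.8890
Covariances σ_ij = r_ij · s_i · s_j:
  σ(Item 1,Item 2) = 0.05 × 1.48 × 1.60 = 0.1184
  σ(Item 1,Item 3) = 0.24 × 1.48 × 1.19 = 0.4227
  σ(Item 1,Item 4) = 0.20 × 1.48 × 1.65 = 0.4884
  σ(Item 2,Item 3) = 0.26 × 1.60 × 1.19 = 0.4950
  σ(Item 2,Item 4) = 0.12 × 1.60 × 1.65 = 0.3168
  σ(Item 3,Item 4) = 0.18 × 1.19 × 1.65 = 0.3534
σ²_T = Σσ²ᵢ + 2·Σσ_ij = 8.8890 + 2 × 2.1947 = 13.2784
α = (4/3)·(1 − 8.8890/13.2784) = 0.441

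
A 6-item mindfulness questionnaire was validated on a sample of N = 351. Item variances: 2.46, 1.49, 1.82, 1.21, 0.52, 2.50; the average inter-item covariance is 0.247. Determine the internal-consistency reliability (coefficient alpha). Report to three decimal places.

coefficient alpha = 0.511

Σσ²ᵢ = 2.46 + 1.49 + 1.82 + 1.21 + 0.52 + 2.50 = 10.00
Sum of the 15 distinct covariances = 15 × 0.247 = 3.705
total variance = Σσ²ᵢ + 2·Σcov = 10.00 + 2 × 3.705 = 17.410
α = (6/5)·(1 − 10.00/17.410) = 0.511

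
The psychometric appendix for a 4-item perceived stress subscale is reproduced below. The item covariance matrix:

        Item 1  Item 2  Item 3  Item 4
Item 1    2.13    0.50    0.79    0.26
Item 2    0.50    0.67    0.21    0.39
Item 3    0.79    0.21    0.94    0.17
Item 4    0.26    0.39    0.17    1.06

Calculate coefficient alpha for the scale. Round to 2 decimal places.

Σσ²ᵢ = 2.13 + 0.67 + 0.94 + 1.06 = 4.80
Σ_{i<j} σ_ij = 2.32
σ²_T = 4.80 + 2 × 2.32 = 9.44
α = (k/(k−1))·(1 − Σσ²ᵢ/σ²_T) = (4/3)·(1 − 4.80/9.44) = 0.66

coefficient alpha = 0.66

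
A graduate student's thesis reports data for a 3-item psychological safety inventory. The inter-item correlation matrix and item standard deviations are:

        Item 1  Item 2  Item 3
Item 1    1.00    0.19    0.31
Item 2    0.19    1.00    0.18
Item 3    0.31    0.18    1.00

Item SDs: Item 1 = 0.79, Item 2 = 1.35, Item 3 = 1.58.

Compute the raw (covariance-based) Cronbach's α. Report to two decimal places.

Cronbach's α = 0.42

Σσ²ᵢ = 0.79² + 1.35² + 1.58² = 4.9430
Covariances σ_ij = r_ij · s_i · s_j:
  σ(Item 1,Item 2) = 0.19 × 0.79 × 1.35 = 0.2026
  σ(Item 1,Item 3) = 0.31 × 0.79 × 1.58 = 0.3869
  σ(Item 2,Item 3) = 0.18 × 1.35 × 1.58 = 0.3839
σ²_T = Σσ²ᵢ + 2·Σσ_ij = 4.9430 + 2 × 0.9734 = 6.8898
α = (3/2)·(1 − 4.9430/6.8898) = 0.42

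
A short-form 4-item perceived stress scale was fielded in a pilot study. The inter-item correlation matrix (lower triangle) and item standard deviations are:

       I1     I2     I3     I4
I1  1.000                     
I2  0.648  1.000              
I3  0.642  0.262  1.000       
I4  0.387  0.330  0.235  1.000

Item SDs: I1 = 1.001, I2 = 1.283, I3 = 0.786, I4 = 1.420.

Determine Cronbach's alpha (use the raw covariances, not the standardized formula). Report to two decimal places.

Cronbach's alpha = 0.71

Σσ²ᵢ = 1.001² + 1.283² + 0.786² + 1.420² = 5.2823
Covariances σ_ij = r_ij · s_i · s_j:
  σ(I1,I2) = 0.648 × 1.001 × 1.283 = 0.8322
  σ(I1,I3) = 0.642 × 1.001 × 0.786 = 0.5051
  σ(I1,I4) = 0.387 × 1.001 × 1.420 = 0.5501
  σ(I2,I3) = 0.262 × 1.283 × 0.786 = 0.2642
  σ(I2,I4) = 0.330 × 1.283 × 1.420 = 0.6012
  σ(I3,I4) = 0.235 × 0.786 × 1.420 = 0.2623
σ²_T = Σσ²ᵢ + 2·Σσ_ij = 5.2823 + 2 × 3.0151 = 11.3125
α = (4/3)·(1 − 5.2823/11.3125) = 0.71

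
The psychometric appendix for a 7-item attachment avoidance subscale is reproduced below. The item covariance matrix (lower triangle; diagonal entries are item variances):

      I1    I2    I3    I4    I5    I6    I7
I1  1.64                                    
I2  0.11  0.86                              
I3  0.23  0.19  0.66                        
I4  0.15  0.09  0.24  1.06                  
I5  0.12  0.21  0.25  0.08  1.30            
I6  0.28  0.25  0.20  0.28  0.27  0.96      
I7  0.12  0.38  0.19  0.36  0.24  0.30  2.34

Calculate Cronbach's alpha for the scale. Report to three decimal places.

Cronbach's alpha = 0.592

Σσᵢ² = 1.64 + 0.86 + 0.66 + 1.06 + 1.30 + 0.96 + 2.34 = 8.82
Sum of off-diagonal covariances = 4.54
total variance = 8.82 + 2 × 4.54 = 17.90
α = (k/(k−1))·(1 − Σσᵢ²/total variance) = (7/6)·(1 − 8.82/17.90) = 0.592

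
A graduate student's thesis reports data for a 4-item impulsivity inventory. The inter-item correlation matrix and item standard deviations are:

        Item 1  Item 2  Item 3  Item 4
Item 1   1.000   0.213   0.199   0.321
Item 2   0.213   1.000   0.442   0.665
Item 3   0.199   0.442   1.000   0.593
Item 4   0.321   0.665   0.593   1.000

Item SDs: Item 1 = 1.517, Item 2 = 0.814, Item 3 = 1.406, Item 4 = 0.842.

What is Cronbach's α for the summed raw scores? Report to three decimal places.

α = 0.659

Σσ²ᵢ = 1.517² + 0.814² + 1.406² + 0.842² = 5.6497
Covariances σ_ij = r_ij · s_i · s_j:
  σ(Item 1,Item 2) = 0.213 × 1.517 × 0.814 = 0.2630
  σ(Item 1,Item 3) = 0.199 × 1.517 × 1.406 = 0.4244
  σ(Item 1,Item 4) = 0.321 × 1.517 × 0.842 = 0.4100
  σ(Item 2,Item 3) = 0.442 × 0.814 × 1.406 = 0.5059
  σ(Item 2,Item 4) = 0.665 × 0.814 × 0.842 = 0.4558
  σ(Item 3,Item 4) = 0.593 × 1.406 × 0.842 = 0.7020
σ²_T = Σσ²ᵢ + 2·Σσ_ij = 5.6497 + 2 × 2.7611 = 11.1719
α = (4/3)·(1 − 5.6497/11.1719) = 0.659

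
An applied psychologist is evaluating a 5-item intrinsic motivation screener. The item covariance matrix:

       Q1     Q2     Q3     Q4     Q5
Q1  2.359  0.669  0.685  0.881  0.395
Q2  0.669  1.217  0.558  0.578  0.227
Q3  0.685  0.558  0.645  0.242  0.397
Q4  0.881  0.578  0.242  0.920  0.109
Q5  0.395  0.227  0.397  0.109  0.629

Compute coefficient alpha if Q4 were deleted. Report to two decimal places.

Remaining items: Q1, Q2, Q3, Q5 (k = 4).
Σσᵢ² = 2.359 + 1.217 + 0.645 + 0.629 = 4.850
σ²_total = 4.850 + 2 × 2.931 = 10.712
α (item deleted) = (4/3)·(1 − 4.850/10.712) = 0.73

α = 0.73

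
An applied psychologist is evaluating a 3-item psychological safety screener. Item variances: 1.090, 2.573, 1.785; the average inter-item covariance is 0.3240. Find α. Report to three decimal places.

α = 0.394

Σσᵢ² = 1.090 + 2.573 + 1.785 = 5.448
Sum of the 3 distinct covariances = 3 × 0.3240 = 0.9720
σ²_T = Σσᵢ² + 2·Σcov = 5.448 + 2 × 0.9720 = 7.3920
α = (3/2)·(1 − 5.448/7.3920) = 0.394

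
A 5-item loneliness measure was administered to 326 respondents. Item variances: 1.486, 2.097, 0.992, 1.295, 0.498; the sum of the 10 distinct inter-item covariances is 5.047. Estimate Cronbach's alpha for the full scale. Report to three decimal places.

α = 0.766

Σσ²ᵢ = 1.486 + 2.097 + 0.992 + 1.295 + 0.498 = 6.368
Sum of distinct covariances = 5.047
total variance = Σσ²ᵢ + 2·Σcov = 6.368 + 2 × 5.047 = 16.462
α = (5/4)·(1 − 6.368/16.462) = 0.766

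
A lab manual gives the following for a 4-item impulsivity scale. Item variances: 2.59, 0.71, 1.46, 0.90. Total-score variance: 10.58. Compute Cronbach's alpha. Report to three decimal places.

ΣVar(i) = 2.59 + 0.71 + 1.46 + 0.90 = 5.66
α = (k/(k−1))·(1 − ΣVar(i)/total variance) = (4/3)·(1 − 5.66/10.58) = 0.620

α = 0.620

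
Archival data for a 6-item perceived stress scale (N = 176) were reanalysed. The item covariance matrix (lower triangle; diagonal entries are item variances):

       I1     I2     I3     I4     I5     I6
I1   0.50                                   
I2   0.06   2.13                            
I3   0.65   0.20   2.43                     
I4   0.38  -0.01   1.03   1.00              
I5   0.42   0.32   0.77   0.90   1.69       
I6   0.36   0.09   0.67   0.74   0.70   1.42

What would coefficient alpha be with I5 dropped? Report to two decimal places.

coefficient alpha = 0.66

Remaining items: I1, I2, I3, I4, I6 (k = 5).
Σσᵢ² = 0.50 + 2.13 + 2.43 + 1.00 + 1.42 = 7.48
Var(T) = 7.48 + 2 × 4.17 = 15.82
α (item deleted) = (5/4)·(1 − 7.48/15.82) = 0.66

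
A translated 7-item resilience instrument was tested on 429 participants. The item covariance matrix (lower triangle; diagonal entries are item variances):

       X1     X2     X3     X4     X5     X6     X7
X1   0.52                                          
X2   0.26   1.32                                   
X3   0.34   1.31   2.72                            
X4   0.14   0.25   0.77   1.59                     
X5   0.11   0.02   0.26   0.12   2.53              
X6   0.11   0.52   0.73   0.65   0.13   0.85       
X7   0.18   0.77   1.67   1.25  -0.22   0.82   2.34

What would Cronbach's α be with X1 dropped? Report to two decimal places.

Remaining items: X2, X3, X4, X5, X6, X7 (k = 6).
ΣVar(i) = 1.32 + 2.72 + 1.59 + 2.53 + 0.85 + 2.34 = 11.35
Var(T) = 11.35 + 2 × 9.05 = 29.45
α (item deleted) = (6/5)·(1 − 11.35/29.45) = 0.74

Cronbach's α = 0.74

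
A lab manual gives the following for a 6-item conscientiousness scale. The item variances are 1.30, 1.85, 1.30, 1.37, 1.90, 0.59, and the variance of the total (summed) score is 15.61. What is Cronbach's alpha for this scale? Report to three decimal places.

Cronbach's alpha = 0.561

Σσᵢ² = 1.30 + 1.85 + 1.30 + 1.37 + 1.90 + 0.59 = 8.31
α = (k/(k−1))·(1 − Σσᵢ²/Var(T)) = (6/5)·(1 − 8.31/15.61) = 0.561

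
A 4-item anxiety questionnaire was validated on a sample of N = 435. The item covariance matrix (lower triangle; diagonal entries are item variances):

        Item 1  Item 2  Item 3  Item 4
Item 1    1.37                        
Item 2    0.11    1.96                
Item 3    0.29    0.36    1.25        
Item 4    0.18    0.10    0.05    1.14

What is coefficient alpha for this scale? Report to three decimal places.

α = 0.368

ΣVar(i) = 1.37 + 1.96 + 1.25 + 1.14 = 5.72
Σ_{i<j} σ_ij = 1.09
σ²_total = 5.72 + 2 × 1.09 = 7.90
α = (k/(k−1))·(1 − ΣVar(i)/σ²_total) = (4/3)·(1 − 5.72/7.90) = 0.368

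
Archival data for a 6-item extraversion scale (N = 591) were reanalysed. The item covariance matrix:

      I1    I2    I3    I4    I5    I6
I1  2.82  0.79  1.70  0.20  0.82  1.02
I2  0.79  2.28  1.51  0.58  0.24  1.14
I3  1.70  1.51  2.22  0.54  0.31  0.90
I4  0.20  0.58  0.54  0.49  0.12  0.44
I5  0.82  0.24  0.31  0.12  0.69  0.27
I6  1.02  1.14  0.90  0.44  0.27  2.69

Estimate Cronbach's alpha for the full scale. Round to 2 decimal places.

sum of item variances = 2.82 + 2.28 + 2.22 + 0.49 + 0.69 + 2.69 = 11.19
Σ_{i<j} σ_ij = 10.58
total variance = 11.19 + 2 × 10.58 = 32.35
α = (k/(k−1))·(1 − sum of item variances/total variance) = (6/5)·(1 − 11.19/32.35) = 0.78

Cronbach's alpha = 0.78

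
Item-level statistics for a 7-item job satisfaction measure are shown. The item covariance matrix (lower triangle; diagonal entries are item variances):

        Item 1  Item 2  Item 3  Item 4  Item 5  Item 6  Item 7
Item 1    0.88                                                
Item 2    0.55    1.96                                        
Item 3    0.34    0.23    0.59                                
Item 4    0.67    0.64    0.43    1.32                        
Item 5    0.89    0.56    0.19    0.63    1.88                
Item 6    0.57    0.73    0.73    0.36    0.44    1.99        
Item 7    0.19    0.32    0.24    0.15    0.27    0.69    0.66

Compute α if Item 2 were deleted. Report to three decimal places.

α = 0.780

Remaining items: Item 1, Item 3, Item 4, Item 5, Item 6, Item 7 (k = 6).
sum of item variances = 0.88 + 0.59 + 1.32 + 1.88 + 1.99 + 0.66 = 7.32
σ²_T = 7.32 + 2 × 6.79 = 20.90
α (item deleted) = (6/5)·(1 − 7.32/20.90) = 0.780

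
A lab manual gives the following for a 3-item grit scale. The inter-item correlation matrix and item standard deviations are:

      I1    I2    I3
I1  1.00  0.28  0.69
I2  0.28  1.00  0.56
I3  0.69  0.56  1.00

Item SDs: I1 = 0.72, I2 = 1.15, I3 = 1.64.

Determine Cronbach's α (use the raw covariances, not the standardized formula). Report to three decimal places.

α = 0.722

Σσ²ᵢ = 0.72² + 1.15² + 1.64² = 4.5305
Covariances σ_ij = r_ij · s_i · s_j:
  σ(I1,I2) = 0.28 × 0.72 × 1.15 = 0.2318
  σ(I1,I3) = 0.69 × 0.72 × 1.64 = 0.8148
  σ(I2,I3) = 0.56 × 1.15 × 1.64 = 1.0562
σ²_T = Σσ²ᵢ + 2·Σσ_ij = 4.5305 + 2 × 2.1028 = 8.7361
α = (3/2)·(1 − 4.5305/8.7361) = 0.722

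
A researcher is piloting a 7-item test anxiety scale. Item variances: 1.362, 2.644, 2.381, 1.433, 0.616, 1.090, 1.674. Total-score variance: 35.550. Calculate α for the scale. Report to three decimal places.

ΣVar(i) = 1.362 + 2.644 + 2.381 + 1.433 + 0.616 + 1.090 + 1.674 = 11.200
α = (k/(k−1))·(1 − ΣVar(i)/Var(T)) = (7/6)·(1 − 11.200/35.550) = 0.799

α = 0.799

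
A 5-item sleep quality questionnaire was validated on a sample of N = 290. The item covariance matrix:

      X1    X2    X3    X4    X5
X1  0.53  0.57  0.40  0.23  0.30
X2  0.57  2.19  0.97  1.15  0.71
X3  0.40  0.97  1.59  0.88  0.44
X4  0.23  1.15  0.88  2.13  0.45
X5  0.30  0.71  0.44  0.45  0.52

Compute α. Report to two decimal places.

Σσᵢ² = 0.53 + 2.19 + 1.59 + 2.13 + 0.52 = 6.96
Sum of the distinct covariances = 6.10
Var(T) = 6.96 + 2 × 6.10 = 19.16
α = (k/(k−1))·(1 − Σσᵢ²/Var(T)) = (5/4)·(1 − 6.96/19.16) = 0.80

α = 0.80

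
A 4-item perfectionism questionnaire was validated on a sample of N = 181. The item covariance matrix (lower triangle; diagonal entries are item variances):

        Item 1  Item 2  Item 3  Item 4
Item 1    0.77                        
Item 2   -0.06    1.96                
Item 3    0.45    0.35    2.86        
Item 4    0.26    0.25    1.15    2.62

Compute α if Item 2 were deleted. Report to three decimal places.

α = 0.560

Remaining items: Item 1, Item 3, Item 4 (k = 3).
ΣVar(i) = 0.77 + 2.86 + 2.62 = 6.25
Var(T) = 6.25 + 2 × 1.86 = 9.97
α (item deleted) = (3/2)·(1 − 6.25/9.97) = 0.560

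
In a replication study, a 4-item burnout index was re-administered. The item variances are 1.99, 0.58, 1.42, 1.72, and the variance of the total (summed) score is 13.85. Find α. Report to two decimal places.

α = 0.78

sum of item variances = 1.99 + 0.58 + 1.42 + 1.72 = 5.71
α = (k/(k−1))·(1 − sum of item variances/total variance) = (4/3)·(1 − 5.71/13.85) = 0.78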